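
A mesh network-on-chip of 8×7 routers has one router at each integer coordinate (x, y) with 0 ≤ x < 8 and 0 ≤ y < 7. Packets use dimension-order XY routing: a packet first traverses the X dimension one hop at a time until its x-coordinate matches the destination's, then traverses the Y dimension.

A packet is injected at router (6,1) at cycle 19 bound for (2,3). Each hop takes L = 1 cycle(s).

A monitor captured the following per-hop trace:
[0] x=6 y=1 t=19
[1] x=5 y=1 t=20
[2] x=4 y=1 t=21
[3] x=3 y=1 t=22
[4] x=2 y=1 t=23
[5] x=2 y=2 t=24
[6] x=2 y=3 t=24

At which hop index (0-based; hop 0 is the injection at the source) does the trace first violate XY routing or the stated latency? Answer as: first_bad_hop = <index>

hop 1: step (-1,+0), +1 cyc — ok
hop 2: step (-1,+0), +1 cyc — ok
hop 3: step (-1,+0), +1 cyc — ok
hop 4: step (-1,+0), +1 cyc — ok
hop 5: step (+0,+1), +1 cyc — ok
hop 6: step (+0,+1), +0 cyc — BAD: Δcyc=0≠L

first_bad_hop = 6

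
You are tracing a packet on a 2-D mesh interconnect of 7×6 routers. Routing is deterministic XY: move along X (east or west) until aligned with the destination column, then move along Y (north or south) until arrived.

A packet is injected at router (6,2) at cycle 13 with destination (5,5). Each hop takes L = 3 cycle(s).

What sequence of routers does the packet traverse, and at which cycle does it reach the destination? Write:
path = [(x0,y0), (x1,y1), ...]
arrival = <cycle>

t=13: at (6,2)
t=16: at (5,2) after W
t=19: at (5,3) after N
t=22: at (5,4) after N
t=25: at (5,5) after N

path = [(6,2), (5,2), (5,3), (5,4), (5,5)]
arrival = 25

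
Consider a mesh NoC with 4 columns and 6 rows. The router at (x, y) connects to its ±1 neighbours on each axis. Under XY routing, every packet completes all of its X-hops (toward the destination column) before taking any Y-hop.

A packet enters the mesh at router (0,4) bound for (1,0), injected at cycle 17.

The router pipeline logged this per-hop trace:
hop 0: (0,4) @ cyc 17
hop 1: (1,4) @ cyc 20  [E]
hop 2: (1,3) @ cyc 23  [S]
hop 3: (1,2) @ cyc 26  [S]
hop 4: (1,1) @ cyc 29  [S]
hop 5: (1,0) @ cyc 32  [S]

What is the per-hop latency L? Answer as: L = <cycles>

From hop 0 (17) to hop 1 (20): +3 cycles.
One hop costs L cycles, so L = 3.

L = 3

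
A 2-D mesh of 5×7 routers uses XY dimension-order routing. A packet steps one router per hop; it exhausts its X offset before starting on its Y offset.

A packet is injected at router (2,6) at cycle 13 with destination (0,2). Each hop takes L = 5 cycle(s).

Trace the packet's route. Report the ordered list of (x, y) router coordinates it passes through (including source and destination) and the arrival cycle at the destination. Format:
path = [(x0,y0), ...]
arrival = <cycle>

src (2,6)  cyc=13
W→(1,6)  cyc=18
W→(0,6)  cyc=23
S→(0,5)  cyc=28
S→(0,4)  cyc=33
S→(0,3)  cyc=38
S→(0,2)  cyc=43

path = [(2,6), (1,6), (0,6), (0,5), (0,4), (0,3), (0,2)]
arrival = 43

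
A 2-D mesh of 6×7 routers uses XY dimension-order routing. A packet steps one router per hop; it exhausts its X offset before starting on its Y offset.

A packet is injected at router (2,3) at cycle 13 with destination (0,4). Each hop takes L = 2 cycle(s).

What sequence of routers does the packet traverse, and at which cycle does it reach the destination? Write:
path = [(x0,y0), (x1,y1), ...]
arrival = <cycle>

#0 — 2,3 | c13
#1 — 1,3 | c15 | W
#2 — 0,3 | c17 | W
#3 — 0,4 | c19 | N

path = [(2,3), (1,3), (0,3), (0,4)]
arrival = 19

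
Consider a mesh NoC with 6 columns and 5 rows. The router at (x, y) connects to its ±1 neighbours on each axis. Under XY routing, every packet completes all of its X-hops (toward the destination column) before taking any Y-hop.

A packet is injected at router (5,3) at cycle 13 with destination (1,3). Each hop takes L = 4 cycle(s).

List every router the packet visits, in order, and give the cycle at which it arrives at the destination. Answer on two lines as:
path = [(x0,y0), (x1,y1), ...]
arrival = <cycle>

path = [(5,3), (4,3), (3,3), (2,3), (1,3)]
arrival = 29

hop 0: (5,3) @ cyc 13
hop 1: (4,3) @ cyc 17  [W]
hop 2: (3,3) @ cyc 21  [W]
hop 3: (2,3) @ cyc 25  [W]
hop 4: (1,3) @ cyc 29  [W]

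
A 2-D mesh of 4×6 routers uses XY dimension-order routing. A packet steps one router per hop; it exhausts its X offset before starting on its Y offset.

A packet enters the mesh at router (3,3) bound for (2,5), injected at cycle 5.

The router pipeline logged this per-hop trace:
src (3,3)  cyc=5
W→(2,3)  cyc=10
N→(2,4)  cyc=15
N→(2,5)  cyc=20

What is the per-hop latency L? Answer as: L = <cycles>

L = 5

Δcyc across hop 0→1: 10 − 5 = 5.
That increment is L by definition: L = 5.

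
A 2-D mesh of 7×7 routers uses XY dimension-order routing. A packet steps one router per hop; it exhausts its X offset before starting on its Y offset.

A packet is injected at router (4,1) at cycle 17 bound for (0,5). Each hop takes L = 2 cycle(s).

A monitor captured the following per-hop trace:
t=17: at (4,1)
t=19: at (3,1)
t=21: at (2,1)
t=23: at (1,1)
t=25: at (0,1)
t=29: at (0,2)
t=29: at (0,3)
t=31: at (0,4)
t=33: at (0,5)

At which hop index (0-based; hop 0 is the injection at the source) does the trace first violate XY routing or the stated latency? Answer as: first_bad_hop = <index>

hop 1: step (-1,+0), +2 cyc — ok
hop 2: step (-1,+0), +2 cyc — ok
hop 3: step (-1,+0), +2 cyc — ok
hop 4: step (-1,+0), +2 cyc — ok
hop 5: step (+0,+1), +4 cyc — BAD: Δcyc=4≠L

first_bad_hop = 5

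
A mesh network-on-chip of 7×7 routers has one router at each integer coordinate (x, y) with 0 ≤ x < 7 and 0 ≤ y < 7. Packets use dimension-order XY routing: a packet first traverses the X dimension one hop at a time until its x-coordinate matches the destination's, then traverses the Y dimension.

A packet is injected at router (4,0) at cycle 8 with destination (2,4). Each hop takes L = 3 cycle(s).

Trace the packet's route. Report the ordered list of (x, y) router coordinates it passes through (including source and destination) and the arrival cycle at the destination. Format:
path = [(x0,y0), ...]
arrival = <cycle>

path = [(4,0), (3,0), (2,0), (2,1), (2,2), (2,3), (2,4)]
arrival = 26

  0. router=(4,0) cycle=8 (inject)
  1. router=(3,0) cycle=11 dir=W
  2. router=(2,0) cycle=14 dir=W
  3. router=(2,1) cycle=17 dir=N
  4. router=(2,2) cycle=20 dir=N
  5. router=(2,3) cycle=23 dir=N
  6. router=(2,4) cycle=26 dir=N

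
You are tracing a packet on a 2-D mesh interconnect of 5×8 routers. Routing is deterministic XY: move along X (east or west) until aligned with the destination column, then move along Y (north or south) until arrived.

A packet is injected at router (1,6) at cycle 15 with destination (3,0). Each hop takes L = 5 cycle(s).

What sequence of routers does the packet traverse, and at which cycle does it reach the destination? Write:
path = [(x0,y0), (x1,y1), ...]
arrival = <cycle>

[0] x=1 y=6 t=15
[1] x=2 y=6 t=20 →E
[2] x=3 y=6 t=25 →E
[3] x=3 y=5 t=30 →S
[4] x=3 y=4 t=35 →S
[5] x=3 y=3 t=40 →S
[6] x=3 y=2 t=45 →S
[7] x=3 y=1 t=50 →S
[8] x=3 y=0 t=55 →S

path = [(1,6), (2,6), (3,6), (3,5), (3,4), (3,3), (3,2), (3,1), (3,0)]
arrival = 55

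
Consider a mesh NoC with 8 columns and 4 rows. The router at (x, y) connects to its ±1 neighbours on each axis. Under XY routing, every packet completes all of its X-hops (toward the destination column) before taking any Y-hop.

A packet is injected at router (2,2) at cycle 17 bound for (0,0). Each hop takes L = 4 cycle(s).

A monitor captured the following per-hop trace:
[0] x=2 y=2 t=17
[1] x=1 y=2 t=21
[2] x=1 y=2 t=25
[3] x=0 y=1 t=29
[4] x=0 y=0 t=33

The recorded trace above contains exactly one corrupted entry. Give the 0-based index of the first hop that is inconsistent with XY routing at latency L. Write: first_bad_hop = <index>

  1: Δx=-1 Δy=+0 Δt=4 [ok]
  2: Δx=+0 Δy=+0 Δt=4 [BAD: non-unit step]

first_bad_hop = 2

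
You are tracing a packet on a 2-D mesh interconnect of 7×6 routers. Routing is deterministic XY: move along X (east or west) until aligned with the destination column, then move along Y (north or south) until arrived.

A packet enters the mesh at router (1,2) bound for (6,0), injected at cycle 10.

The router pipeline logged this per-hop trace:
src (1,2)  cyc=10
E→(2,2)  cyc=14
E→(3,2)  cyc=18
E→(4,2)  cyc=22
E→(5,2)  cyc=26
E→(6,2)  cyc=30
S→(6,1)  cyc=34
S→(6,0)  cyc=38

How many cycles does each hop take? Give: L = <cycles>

cyc[1] − cyc[0] = 14 − 10 = 4.
Per-hop latency L = Δcyc = 4.

L = 4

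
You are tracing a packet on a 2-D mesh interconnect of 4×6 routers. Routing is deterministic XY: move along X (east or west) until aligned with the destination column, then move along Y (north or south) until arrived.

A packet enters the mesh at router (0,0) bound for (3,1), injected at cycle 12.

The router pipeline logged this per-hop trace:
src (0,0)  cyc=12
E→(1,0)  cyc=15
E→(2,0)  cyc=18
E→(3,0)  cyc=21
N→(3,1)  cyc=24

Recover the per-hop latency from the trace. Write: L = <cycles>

L = 3

From hop 0 (12) to hop 1 (15): +3 cycles.
Each hop adds L, hence L = 3.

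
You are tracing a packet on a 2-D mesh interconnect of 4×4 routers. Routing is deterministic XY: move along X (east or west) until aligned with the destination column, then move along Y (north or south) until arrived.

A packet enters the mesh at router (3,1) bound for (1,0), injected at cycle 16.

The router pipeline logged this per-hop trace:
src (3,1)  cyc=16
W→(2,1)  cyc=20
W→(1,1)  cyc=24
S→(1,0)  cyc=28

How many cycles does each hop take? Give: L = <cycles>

L = 4

Between hops 0 and 1 the cycle counter advances 20 − 16 = 4.
One hop costs L cycles, so L = 4.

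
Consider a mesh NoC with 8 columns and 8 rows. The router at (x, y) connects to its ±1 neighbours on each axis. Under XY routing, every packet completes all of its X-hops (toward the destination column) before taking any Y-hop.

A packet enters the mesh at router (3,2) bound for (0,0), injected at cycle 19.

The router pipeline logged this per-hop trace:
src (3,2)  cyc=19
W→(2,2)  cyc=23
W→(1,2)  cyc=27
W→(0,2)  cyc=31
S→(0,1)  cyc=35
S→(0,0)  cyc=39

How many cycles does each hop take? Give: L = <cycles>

L = 4

cyc[1] − cyc[0] = 23 − 19 = 4.
That increment is L by definition: L = 4.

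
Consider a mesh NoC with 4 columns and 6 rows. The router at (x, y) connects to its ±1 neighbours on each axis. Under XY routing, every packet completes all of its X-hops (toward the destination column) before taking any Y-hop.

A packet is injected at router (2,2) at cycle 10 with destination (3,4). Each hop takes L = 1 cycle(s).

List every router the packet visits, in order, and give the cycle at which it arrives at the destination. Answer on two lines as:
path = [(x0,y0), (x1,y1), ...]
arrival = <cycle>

src (2,2)  cyc=10
E→(3,2)  cyc=11
N→(3,3)  cyc=12
N→(3,4)  cyc=13

path = [(2,2), (3,2), (3,3), (3,4)]
arrival = 13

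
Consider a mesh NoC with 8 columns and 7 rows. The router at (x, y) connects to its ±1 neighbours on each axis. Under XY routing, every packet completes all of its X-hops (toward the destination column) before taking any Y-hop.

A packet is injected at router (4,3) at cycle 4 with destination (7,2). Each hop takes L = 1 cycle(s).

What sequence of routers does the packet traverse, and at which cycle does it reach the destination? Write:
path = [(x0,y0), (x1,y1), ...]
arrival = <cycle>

  0. router=(4,3) cycle=4 (inject)
  1. router=(5,3) cycle=5 dir=E
  2. router=(6,3) cycle=6 dir=E
  3. router=(7,3) cycle=7 dir=E
  4. router=(7,2) cycle=8 dir=S

path = [(4,3), (5,3), (6,3), (7,3), (7,2)]
arrival = 8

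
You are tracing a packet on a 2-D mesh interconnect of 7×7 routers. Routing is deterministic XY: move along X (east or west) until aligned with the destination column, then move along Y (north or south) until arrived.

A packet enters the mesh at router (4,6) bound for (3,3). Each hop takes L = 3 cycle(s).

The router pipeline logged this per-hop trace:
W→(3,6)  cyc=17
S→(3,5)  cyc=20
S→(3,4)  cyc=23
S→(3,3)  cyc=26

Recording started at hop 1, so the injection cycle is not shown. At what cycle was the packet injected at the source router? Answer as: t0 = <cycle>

At hop 1 the cycle is 17; in general cyc_k = t0 + kL.
Therefore t0 = 17 − L = 14.

t0 = 14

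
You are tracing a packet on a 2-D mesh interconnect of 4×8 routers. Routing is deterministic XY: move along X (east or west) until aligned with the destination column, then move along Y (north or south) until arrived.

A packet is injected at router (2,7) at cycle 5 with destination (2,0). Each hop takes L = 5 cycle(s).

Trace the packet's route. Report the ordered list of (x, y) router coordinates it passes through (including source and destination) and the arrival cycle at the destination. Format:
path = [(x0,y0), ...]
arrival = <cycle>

#0 — 2,7 | c5
#1 — 2,6 | c10 | S
#2 — 2,5 | c15 | S
#3 — 2,4 | c20 | S
#4 — 2,3 | c25 | S
#5 — 2,2 | c30 | S
#6 — 2,1 | c35 | S
#7 — 2,0 | c40 | S

path = [(2,7), (2,6), (2,5), (2,4), (2,3), (2,2), (2,1), (2,0)]
arrival = 40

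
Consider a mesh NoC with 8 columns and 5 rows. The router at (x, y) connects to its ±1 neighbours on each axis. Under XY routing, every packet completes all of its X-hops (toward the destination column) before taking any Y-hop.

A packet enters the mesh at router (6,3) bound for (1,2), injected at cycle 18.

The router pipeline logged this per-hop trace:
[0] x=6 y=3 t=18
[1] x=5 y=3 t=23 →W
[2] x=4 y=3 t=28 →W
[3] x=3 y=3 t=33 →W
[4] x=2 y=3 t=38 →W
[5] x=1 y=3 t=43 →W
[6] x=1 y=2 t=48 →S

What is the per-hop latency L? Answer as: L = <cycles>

L = 5

cyc[1] − cyc[0] = 23 − 18 = 5.
Per-hop latency L = Δcyc = 5.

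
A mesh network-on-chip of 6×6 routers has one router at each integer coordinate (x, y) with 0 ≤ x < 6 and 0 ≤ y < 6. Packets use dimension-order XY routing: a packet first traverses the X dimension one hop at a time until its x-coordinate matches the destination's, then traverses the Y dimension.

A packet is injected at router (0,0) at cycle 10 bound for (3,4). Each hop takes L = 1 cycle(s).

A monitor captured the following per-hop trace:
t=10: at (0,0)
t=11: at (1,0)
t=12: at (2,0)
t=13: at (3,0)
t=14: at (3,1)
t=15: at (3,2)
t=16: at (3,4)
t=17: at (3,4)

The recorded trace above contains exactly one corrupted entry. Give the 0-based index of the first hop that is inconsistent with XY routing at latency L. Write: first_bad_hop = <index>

check 1→ d=(1,0) cyc+1: ok
check 2→ d=(1,0) cyc+1: ok
check 3→ d=(1,0) cyc+1: ok
check 4→ d=(0,1) cyc+1: ok
check 5→ d=(0,1) cyc+1: ok
check 6→ d=(0,2) cyc+1: BAD: non-unit step

first_bad_hop = 6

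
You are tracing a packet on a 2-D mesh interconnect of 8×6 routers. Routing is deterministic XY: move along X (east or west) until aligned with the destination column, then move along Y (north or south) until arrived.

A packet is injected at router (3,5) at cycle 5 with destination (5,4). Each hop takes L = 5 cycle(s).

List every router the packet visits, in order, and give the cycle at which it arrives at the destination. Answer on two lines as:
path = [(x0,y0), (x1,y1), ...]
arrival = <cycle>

  0. router=(3,5) cycle=5 (inject)
  1. router=(4,5) cycle=10 dir=E
  2. router=(5,5) cycle=15 dir=E
  3. router=(5,4) cycle=20 dir=S

path = [(3,5), (4,5), (5,5), (5,4)]
arrival = 20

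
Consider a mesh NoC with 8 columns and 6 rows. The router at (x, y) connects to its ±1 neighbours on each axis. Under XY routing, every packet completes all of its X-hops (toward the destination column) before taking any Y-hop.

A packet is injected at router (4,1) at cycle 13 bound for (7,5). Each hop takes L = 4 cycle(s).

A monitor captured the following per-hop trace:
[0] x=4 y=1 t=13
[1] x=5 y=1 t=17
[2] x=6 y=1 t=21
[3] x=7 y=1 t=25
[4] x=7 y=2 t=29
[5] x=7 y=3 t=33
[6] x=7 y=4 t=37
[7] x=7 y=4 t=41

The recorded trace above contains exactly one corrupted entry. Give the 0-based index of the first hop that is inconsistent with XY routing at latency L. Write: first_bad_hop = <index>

[1] (+1,+0) / 4c ⇒ ok
[2] (+1,+0) / 4c ⇒ ok
[3] (+1,+0) / 4c ⇒ ok
[4] (+0,+1) / 4c ⇒ ok
[5] (+0,+1) / 4c ⇒ ok
[6] (+0,+1) / 4c ⇒ ok
[7] (+0,+0) / 4c ⇒ BAD: non-unit step

first_bad_hop = 7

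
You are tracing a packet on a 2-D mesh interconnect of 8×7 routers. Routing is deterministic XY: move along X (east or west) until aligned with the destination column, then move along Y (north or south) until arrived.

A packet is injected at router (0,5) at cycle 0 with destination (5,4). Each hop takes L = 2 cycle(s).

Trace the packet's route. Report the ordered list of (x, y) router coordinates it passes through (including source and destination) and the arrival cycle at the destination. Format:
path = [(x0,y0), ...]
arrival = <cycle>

path = [(0,5), (1,5), (2,5), (3,5), (4,5), (5,5), (5,4)]
arrival = 12

t=0: at (0,5)
t=2: at (1,5) after E
t=4: at (2,5) after E
t=6: at (3,5) after E
t=8: at (4,5) after E
t=10: at (5,5) after E
t=12: at (5,4) after S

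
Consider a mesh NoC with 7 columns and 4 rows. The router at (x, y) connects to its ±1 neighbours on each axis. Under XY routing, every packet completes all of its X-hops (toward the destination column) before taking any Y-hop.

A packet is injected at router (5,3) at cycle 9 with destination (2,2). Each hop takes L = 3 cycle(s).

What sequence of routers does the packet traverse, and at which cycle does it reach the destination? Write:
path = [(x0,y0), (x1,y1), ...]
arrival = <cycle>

path = [(5,3), (4,3), (3,3), (2,3), (2,2)]
arrival = 21

t=9: at (5,3)
t=12: at (4,3) after W
t=15: at (3,3) after W
t=18: at (2,3) after W
t=21: at (2,2) after S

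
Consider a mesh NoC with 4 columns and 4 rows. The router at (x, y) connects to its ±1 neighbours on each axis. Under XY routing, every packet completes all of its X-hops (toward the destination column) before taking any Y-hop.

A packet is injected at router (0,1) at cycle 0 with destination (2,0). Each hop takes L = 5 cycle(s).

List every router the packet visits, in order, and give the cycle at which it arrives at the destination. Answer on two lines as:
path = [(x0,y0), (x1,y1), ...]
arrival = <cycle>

path = [(0,1), (1,1), (2,1), (2,0)]
arrival = 15

[0] x=0 y=1 t=0
[1] x=1 y=1 t=5 →E
[2] x=2 y=1 t=10 →E
[3] x=2 y=0 t=15 →S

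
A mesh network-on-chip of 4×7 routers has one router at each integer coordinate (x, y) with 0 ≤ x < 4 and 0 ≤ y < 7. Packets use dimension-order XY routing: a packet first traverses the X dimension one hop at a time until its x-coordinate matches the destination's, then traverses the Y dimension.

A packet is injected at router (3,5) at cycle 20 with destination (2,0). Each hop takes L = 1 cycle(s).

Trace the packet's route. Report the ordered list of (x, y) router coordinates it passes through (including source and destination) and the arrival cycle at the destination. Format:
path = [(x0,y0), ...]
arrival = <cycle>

[0] x=3 y=5 t=20
[1] x=2 y=5 t=21 →W
[2] x=2 y=4 t=22 →S
[3] x=2 y=3 t=23 →S
[4] x=2 y=2 t=24 →S
[5] x=2 y=1 t=25 →S
[6] x=2 y=0 t=26 →S

path = [(3,5), (2,5), (2,4), (2,3), (2,2), (2,1), (2,0)]
arrival = 26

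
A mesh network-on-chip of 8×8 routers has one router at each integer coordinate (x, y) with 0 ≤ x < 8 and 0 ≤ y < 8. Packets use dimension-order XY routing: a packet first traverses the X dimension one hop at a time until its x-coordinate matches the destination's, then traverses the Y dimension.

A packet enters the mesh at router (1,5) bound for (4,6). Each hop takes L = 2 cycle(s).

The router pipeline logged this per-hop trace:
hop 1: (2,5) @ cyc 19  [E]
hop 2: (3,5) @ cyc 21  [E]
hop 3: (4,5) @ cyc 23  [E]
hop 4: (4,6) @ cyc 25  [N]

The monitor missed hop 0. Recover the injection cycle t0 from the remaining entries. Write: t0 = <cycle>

t0 = 17

Hop 1 reached at cycle 19; hop k is at t0 + k·L.
Subtract one hop: t0 = 19 − 2 = 17.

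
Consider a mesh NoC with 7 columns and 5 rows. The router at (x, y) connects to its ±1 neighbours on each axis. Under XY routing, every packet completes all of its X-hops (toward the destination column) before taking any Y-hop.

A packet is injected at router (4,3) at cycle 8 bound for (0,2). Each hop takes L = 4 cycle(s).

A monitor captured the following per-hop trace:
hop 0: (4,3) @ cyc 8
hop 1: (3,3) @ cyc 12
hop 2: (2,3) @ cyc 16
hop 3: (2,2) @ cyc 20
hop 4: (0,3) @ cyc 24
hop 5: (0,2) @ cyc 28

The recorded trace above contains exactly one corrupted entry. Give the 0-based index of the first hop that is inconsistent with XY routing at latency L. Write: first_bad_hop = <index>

first_bad_hop = 3

[1] (-1,+0) / 4c ⇒ ok
[2] (-1,+0) / 4c ⇒ ok
[3] (+0,-1) / 4c ⇒ BAD: Y-move but x=2≠0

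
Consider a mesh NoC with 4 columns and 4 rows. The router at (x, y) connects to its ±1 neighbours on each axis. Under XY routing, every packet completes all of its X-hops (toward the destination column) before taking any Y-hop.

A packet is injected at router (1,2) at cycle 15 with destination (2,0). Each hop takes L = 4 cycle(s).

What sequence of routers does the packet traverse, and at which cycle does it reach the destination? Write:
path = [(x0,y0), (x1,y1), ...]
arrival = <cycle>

#0 — 1,2 | c15
#1 — 2,2 | c19 | E
#2 — 2,1 | c23 | S
#3 — 2,0 | c27 | S

path = [(1,2), (2,2), (2,1), (2,0)]
arrival = 27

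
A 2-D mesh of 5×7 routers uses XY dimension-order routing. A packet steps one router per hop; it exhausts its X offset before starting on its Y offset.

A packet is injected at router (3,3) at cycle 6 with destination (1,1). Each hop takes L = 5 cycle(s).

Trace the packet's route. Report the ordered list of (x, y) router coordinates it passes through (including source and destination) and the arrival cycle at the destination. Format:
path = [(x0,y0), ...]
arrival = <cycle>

  0. router=(3,3) cycle=6 (inject)
  1. router=(2,3) cycle=11 dir=W
  2. router=(1,3) cycle=16 dir=W
  3. router=(1,2) cycle=21 dir=S
  4. router=(1,1) cycle=26 dir=S

path = [(3,3), (2,3), (1,3), (1,2), (1,1)]
arrival = 26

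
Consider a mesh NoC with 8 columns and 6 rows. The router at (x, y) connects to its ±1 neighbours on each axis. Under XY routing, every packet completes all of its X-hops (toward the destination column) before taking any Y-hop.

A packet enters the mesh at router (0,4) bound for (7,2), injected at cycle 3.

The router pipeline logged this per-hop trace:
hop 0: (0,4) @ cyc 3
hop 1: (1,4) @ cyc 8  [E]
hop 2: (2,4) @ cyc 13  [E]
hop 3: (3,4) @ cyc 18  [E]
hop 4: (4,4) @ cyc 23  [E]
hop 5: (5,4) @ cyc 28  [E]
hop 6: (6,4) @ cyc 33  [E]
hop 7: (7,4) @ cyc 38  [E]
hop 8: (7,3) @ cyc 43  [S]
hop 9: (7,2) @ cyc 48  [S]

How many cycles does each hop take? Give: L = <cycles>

Δcyc across hop 0→1: 8 − 3 = 5.
That increment is L by definition: L = 5.

L = 5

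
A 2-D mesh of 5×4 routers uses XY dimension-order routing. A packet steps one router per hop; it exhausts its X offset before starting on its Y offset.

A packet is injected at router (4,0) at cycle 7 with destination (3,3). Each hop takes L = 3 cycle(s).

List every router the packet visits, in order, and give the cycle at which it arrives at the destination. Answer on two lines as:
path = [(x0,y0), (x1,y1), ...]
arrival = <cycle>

  0. router=(4,0) cycle=7 (inject)
  1. router=(3,0) cycle=10 dir=W
  2. router=(3,1) cycle=13 dir=N
  3. router=(3,2) cycle=16 dir=N
  4. router=(3,3) cycle=19 dir=N

path = [(4,0), (3,0), (3,1), (3,2), (3,3)]
arrival = 19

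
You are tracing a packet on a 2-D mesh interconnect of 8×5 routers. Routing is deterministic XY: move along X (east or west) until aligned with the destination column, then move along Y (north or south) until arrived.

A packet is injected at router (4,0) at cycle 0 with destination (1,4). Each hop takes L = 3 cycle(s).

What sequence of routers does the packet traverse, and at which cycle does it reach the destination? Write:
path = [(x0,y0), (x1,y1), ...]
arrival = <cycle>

path = [(4,0), (3,0), (2,0), (1,0), (1,1), (1,2), (1,3), (1,4)]
arrival = 21

src (4,0)  cyc=0
W→(3,0)  cyc=3
W→(2,0)  cyc=6
W→(1,0)  cyc=9
N→(1,1)  cyc=12
N→(1,2)  cyc=15
N→(1,3)  cyc=18
N→(1,4)  cyc=21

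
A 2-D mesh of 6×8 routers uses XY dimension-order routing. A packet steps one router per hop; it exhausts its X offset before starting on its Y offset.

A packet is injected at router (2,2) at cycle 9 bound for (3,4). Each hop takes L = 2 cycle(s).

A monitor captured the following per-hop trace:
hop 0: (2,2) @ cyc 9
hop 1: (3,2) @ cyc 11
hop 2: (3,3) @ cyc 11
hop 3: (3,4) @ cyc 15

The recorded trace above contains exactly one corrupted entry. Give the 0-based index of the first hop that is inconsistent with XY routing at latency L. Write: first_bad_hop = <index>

[1] (+1,+0) / 2c ⇒ ok
[2] (+0,+1) / 0c ⇒ BAD: Δcyc=0≠L

first_bad_hop = 2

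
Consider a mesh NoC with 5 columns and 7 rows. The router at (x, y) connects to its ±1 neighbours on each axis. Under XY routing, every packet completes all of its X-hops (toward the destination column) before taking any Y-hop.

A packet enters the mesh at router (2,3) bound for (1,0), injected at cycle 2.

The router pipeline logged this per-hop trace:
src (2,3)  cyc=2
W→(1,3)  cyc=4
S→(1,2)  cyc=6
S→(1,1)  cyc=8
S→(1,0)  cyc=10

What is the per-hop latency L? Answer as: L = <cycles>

L = 2

Δcyc across hop 0→1: 4 − 2 = 2.
That increment is L by definition: L = 2.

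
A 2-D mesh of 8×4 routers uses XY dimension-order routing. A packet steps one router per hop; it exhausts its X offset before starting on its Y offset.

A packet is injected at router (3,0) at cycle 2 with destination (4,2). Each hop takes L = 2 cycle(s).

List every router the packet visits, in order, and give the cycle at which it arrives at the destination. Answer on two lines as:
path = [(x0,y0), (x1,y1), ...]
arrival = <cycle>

path = [(3,0), (4,0), (4,1), (4,2)]
arrival = 8

  0. router=(3,0) cycle=2 (inject)
  1. router=(4,0) cycle=4 dir=E
  2. router=(4,1) cycle=6 dir=N
  3. router=(4,2) cycle=8 dir=N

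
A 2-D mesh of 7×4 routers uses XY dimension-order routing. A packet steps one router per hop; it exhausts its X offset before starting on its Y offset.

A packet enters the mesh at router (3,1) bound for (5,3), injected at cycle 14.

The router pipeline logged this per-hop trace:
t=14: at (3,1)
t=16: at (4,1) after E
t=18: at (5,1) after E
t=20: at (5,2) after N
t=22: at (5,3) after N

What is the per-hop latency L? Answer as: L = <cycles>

L = 2

From hop 0 (14) to hop 1 (16): +2 cycles.
That increment is L by definition: L = 2.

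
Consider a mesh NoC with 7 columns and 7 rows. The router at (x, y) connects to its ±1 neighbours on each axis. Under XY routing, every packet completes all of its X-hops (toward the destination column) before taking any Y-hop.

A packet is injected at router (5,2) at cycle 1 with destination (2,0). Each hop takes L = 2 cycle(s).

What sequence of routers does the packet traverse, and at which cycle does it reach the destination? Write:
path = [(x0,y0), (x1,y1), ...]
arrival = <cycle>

src (5,2)  cyc=1
W→(4,2)  cyc=3
W→(3,2)  cyc=5
W→(2,2)  cyc=7
S→(2,1)  cyc=9
S→(2,0)  cyc=11

path = [(5,2), (4,2), (3,2), (2,2), (2,1), (2,0)]
arrival = 11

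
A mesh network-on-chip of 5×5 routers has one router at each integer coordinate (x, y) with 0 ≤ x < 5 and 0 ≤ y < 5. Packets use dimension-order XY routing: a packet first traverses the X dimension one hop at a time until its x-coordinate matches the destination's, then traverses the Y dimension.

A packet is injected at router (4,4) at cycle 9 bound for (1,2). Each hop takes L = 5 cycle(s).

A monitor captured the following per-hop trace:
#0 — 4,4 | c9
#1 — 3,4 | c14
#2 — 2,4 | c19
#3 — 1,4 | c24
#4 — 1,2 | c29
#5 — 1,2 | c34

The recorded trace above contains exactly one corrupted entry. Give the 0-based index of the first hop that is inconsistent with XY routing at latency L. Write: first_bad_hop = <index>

check 1→ d=(-1,0) cyc+5: ok
check 2→ d=(-1,0) cyc+5: ok
check 3→ d=(-1,0) cyc+5: ok
check 4→ d=(0,-2) cyc+5: BAD: non-unit step

first_bad_hop = 4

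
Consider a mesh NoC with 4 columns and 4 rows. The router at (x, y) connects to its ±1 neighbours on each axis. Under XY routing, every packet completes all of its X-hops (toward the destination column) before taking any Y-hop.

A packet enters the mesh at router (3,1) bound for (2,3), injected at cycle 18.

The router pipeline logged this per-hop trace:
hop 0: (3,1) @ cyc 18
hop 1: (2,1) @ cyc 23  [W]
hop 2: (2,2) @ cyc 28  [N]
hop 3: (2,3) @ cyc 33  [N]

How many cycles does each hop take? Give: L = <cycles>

L = 5

From hop 0 (18) to hop 1 (23): +5 cycles.
Per-hop latency L = Δcyc = 5.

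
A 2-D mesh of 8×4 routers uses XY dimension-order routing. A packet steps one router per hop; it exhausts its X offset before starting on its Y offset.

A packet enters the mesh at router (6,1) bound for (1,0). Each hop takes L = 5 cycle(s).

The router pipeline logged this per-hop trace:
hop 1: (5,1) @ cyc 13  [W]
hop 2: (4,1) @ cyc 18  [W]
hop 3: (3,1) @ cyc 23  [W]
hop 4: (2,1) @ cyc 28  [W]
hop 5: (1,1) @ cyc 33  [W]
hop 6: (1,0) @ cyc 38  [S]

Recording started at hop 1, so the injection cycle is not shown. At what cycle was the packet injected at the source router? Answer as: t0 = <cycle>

t0 = 8

cyc[1] = 13 and cyc[k] = t0 + k·L for every k.
So t0 = 13 − 1·5 = 8.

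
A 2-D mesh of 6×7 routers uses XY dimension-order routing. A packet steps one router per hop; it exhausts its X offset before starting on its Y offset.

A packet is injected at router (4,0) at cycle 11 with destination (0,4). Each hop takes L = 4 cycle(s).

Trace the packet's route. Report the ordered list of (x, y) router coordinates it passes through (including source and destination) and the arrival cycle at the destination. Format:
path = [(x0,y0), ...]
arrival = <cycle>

t=11: at (4,0)
t=15: at (3,0) after W
t=19: at (2,0) after W
t=23: at (1,0) after W
t=27: at (0,0) after W
t=31: at (0,1) after N
t=35: at (0,2) after N
t=39: at (0,3) after N
t=43: at (0,4) after N

path = [(4,0), (3,0), (2,0), (1,0), (0,0), (0,1), (0,2), (0,3), (0,4)]
arrival = 43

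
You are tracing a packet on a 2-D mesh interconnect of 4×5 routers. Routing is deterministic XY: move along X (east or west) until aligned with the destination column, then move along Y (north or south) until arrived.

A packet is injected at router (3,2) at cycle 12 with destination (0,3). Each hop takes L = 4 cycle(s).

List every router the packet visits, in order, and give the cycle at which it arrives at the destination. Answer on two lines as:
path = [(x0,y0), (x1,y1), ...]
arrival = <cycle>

path = [(3,2), (2,2), (1,2), (0,2), (0,3)]
arrival = 28

#0 — 3,2 | c12
#1 — 2,2 | c16 | W
#2 — 1,2 | c20 | W
#3 — 0,2 | c24 | W
#4 — 0,3 | c28 | N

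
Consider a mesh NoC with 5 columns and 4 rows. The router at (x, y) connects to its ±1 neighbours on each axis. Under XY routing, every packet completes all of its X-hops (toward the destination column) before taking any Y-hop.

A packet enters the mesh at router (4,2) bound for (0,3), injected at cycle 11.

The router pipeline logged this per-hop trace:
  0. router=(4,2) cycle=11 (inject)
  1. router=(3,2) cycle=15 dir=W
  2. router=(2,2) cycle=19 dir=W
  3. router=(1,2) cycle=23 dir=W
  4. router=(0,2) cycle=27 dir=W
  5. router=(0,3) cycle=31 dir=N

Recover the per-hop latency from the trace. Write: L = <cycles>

Between hops 0 and 1 the cycle counter advances 15 − 11 = 4.
That increment is L by definition: L = 4.

L = 4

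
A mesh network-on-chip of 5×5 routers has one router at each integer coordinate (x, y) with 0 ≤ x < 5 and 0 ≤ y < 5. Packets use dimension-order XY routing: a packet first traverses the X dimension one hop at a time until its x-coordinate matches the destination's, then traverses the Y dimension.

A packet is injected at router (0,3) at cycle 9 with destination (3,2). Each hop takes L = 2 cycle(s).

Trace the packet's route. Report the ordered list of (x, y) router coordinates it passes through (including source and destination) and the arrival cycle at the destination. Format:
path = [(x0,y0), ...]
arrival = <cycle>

t=9: at (0,3)
t=11: at (1,3) after E
t=13: at (2,3) after E
t=15: at (3,3) after E
t=17: at (3,2) after S

path = [(0,3), (1,3), (2,3), (3,3), (3,2)]
arrival = 17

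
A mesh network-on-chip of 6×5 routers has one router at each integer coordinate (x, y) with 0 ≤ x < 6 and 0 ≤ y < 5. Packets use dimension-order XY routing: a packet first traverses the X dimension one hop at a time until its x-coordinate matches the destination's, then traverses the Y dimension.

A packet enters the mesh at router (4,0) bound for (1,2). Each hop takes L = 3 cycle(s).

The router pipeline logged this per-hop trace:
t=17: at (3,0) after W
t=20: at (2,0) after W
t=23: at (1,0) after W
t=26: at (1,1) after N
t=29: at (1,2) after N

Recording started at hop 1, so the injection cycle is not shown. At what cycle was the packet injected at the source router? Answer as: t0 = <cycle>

Hop 1 reached at cycle 17; hop k is at t0 + k·L.
Therefore t0 = 17 − L = 14.

t0 = 14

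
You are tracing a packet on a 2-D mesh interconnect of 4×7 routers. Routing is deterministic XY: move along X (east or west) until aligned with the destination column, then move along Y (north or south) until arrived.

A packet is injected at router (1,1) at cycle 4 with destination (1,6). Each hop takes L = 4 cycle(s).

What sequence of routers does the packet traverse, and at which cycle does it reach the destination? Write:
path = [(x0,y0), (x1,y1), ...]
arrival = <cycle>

path = [(1,1), (1,2), (1,3), (1,4), (1,5), (1,6)]
arrival = 24

src (1,1)  cyc=4
N→(1,2)  cyc=8
N→(1,3)  cyc=12
N→(1,4)  cyc=16
N→(1,5)  cyc=20
N→(1,6)  cyc=24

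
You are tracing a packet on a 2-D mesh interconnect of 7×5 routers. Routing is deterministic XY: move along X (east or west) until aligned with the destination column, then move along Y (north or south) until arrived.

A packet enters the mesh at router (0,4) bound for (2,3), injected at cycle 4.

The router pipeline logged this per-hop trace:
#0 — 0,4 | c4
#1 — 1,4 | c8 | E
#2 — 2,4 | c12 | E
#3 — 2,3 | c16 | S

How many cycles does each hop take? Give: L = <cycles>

L = 4

cyc[1] − cyc[0] = 8 − 4 = 4.
Each hop adds L, hence L = 4.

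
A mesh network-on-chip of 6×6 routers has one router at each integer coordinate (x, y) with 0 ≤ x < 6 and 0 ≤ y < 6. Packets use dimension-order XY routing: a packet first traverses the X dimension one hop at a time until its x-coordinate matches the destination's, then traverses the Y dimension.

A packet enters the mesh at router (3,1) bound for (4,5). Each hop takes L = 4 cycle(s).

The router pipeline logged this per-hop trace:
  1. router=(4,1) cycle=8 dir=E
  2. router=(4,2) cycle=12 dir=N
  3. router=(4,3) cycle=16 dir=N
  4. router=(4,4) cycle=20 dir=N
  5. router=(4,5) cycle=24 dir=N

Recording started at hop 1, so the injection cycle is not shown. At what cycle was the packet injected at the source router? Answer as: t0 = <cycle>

t0 = 4

Hop 1 reached at cycle 8; hop k is at t0 + k·L.
t0 = cyc[1] − L = 8 − 4 = 4.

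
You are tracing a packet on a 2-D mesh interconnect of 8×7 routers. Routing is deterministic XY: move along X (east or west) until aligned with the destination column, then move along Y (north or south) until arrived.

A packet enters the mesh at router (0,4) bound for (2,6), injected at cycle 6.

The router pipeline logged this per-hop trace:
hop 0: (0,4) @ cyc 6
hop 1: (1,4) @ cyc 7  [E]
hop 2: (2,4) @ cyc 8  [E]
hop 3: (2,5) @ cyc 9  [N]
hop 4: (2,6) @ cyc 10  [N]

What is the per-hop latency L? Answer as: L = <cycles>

Between hops 0 and 1 the cycle counter advances 7 − 6 = 1.
Per-hop latency L = Δcyc = 1.

L = 1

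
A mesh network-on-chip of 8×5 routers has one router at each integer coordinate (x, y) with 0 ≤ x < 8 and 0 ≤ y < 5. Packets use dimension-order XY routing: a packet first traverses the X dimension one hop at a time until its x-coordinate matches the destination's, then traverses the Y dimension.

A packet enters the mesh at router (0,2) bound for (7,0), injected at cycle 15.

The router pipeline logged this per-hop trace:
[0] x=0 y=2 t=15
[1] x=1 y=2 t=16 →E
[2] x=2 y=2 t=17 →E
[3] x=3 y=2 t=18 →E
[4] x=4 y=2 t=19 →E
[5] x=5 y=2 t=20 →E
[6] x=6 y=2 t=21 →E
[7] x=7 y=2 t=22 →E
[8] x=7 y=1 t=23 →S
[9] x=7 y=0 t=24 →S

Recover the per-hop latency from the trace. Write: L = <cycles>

cyc[1] − cyc[0] = 16 − 15 = 1.
Per-hop latency L = Δcyc = 1.

L = 1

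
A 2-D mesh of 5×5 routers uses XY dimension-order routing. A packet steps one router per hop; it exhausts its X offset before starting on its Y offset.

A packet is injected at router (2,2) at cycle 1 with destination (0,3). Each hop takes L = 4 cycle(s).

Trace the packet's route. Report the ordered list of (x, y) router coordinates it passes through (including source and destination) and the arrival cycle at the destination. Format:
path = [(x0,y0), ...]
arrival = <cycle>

path = [(2,2), (1,2), (0,2), (0,3)]
arrival = 13

[0] x=2 y=2 t=1
[1] x=1 y=2 t=5 →W
[2] x=0 y=2 t=9 →W
[3] x=0 y=3 t=13 →N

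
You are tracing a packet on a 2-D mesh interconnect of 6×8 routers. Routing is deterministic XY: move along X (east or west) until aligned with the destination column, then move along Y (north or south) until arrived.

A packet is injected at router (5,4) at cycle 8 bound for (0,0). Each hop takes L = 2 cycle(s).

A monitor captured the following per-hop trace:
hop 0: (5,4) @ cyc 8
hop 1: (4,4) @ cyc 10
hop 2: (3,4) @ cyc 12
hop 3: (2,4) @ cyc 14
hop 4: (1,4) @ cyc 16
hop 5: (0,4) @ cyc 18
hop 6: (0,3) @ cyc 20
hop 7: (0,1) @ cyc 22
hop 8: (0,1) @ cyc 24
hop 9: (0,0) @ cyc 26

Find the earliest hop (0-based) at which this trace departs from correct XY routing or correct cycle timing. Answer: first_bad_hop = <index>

  1: Δx=-1 Δy=+0 Δt=2 [ok]
  2: Δx=-1 Δy=+0 Δt=2 [ok]
  3: Δx=-1 Δy=+0 Δt=2 [ok]
  4: Δx=-1 Δy=+0 Δt=2 [ok]
  5: Δx=-1 Δy=+0 Δt=2 [ok]
  6: Δx=+0 Δy=-1 Δt=2 [ok]
  7: Δx=+0 Δy=-2 Δt=2 [BAD: non-unit step]

first_bad_hop = 7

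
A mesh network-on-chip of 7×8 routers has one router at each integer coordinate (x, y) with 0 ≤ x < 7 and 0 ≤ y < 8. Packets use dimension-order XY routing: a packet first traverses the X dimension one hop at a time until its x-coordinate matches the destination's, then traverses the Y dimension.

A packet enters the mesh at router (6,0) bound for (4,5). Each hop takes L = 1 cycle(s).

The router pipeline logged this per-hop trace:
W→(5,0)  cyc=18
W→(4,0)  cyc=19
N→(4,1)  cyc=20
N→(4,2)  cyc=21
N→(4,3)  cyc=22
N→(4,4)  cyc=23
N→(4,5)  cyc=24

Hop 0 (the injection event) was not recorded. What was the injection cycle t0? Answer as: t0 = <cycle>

t0 = 17

The first recorded entry is hop 1 at cycle 18.
Therefore t0 = 18 − L = 17.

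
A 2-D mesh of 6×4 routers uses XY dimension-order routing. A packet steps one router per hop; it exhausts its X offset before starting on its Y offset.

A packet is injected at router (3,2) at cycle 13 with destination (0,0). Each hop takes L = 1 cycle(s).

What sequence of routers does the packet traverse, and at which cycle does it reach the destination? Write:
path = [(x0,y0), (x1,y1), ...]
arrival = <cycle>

path = [(3,2), (2,2), (1,2), (0,2), (0,1), (0,0)]
arrival = 18

hop 0: (3,2) @ cyc 13
hop 1: (2,2) @ cyc 14  [W]
hop 2: (1,2) @ cyc 15  [W]
hop 3: (0,2) @ cyc 16  [W]
hop 4: (0,1) @ cyc 17  [S]
hop 5: (0,0) @ cyc 18  [S]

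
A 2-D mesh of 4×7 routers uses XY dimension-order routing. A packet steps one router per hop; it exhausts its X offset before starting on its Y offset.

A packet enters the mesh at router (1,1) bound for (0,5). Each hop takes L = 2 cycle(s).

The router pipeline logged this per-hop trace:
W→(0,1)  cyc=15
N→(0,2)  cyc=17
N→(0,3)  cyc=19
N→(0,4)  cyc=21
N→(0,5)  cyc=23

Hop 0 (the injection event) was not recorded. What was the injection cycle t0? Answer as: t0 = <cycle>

t0 = 13

At hop 1 the cycle is 15; in general cyc_k = t0 + kL.
Subtract one hop: t0 = 15 − 2 = 13.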